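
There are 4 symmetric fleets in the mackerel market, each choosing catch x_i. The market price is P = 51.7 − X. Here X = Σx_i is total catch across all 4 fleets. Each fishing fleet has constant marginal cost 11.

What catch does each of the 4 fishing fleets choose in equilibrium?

A representative fishing fleet's profit is π_i = x_i(51.7 − X) − 11x_i, with X = x_i + Σ_{j≠i} x_j.
First-order condition: 40.7 − 2x_i − Σ_{j≠i} x_j = 0.
With identical fishing fleets, set every x_j = x: then 40.7 − 2x − 3x = 0, i.e. x = 40.7/5 = 8.14.

8.14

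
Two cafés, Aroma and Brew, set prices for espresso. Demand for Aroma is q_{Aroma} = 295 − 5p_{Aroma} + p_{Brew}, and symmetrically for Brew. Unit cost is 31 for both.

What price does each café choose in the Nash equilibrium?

50

Aroma's profit: π = (p_{Aroma} − 31)(295 − 5p_{Aroma} + p_{Brew}).
∂π/∂p_{Aroma} = 450 − 10p_{Aroma} + p_{Brew} = 0 ⇒ p_{Aroma} = 45 + 0.1p_{Brew}.
By symmetry p_{Brew} = p_{Aroma}; substituting into the reaction function, 0.9p_{Aroma} = 45 and p_{Aroma} = 50.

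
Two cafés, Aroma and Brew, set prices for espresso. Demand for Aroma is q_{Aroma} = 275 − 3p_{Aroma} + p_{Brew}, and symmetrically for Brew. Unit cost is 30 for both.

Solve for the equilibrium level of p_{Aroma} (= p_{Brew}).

Aroma's profit: π = (p_{Aroma} − 30)(275 − 3p_{Aroma} + p_{Brew}).
∂π/∂p_{Aroma} = 365 − 6p_{Aroma} + p_{Brew} = 0 ⇒ p_{Aroma} = 365/6 + (1/6)p_{Brew}.
By symmetry p_{Brew} = p_{Aroma}; substituting into the reaction function, (5/6)p_{Aroma} = 365/6 and p_{Aroma} = 73.

73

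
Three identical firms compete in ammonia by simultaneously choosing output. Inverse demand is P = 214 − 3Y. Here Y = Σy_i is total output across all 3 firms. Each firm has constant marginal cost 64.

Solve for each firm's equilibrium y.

12.5

A representative firm's profit is π_i = y_i(214 − 3Y) − 64y_i, with Y = y_i + Σ_{j≠i} y_j.
First-order condition: 150 − 6y_i − 3Σ_{j≠i} y_j = 0.
Imposing symmetry (y_j = y for all j) turns Σ_{j≠i} y_j into 2y, so 150 = 12y and y = 12.5.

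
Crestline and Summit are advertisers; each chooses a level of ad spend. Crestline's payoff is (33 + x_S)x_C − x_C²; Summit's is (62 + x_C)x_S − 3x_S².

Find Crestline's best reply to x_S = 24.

Expanding Crestline's payoff: 33x_C + x_Sx_C − x_C².
∂π/∂x_C = 33 + x_S − 2x_C = 0, so x_C = 16.5 + 0.5x_S.
At x_S = 24: x_C = 16.5 + 0.5·24 = 28.5.

28.5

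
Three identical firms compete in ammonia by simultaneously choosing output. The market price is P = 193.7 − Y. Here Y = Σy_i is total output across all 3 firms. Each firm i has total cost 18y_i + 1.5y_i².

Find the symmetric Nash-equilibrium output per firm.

A representative firm's profit is π_i = y_i(193.7 − Y) − 18y_i − 1.5y_i², with Y = y_i + Σ_{j≠i} y_j.
First-order condition: 175.7 − 5y_i − Σ_{j≠i} y_j = 0.
In a symmetric equilibrium every firm chooses the same y, so Σ_{j≠i} y_j = 2y. The condition becomes 175.7 − 7y = 0, giving y = 175.7/7 = 25.1.

25.1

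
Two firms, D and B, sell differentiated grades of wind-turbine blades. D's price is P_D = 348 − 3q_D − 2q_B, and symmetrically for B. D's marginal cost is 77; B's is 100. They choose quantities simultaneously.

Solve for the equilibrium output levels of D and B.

Firm D's profit: π = q_D(348 − 3q_D − 2q_B) − 77q_D.
∂π/∂q_D = 271 − 6q_D − 2q_B = 0 ⇒ q_D = 271/6 − (1/3)q_B.
Similarly q_B = 124/3 − (1/3)q_D.
Plugging q_B into D's best response: q_D = 271/6 − (1/3)(124/3 − (1/3)q_D) ⇒ (8/9)q_D = 565/18, so q_D = 35.3125.
Then q_B = 124/3 − (1/3)·35.3125 = 29.5625.

35.3125, 29.5625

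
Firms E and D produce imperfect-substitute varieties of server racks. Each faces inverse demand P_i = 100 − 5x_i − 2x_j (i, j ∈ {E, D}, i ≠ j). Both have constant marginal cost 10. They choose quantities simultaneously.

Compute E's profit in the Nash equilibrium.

Firm E's profit: π = x_E(100 − 5x_E − 2x_D) − 10x_E.
∂π/∂x_E = 90 − 10x_E − 2x_D = 0 ⇒ x_E = 9 − 0.2x_D.
The game is symmetric, so in equilibrium x_D = x_E: the reaction function gives 1.2x_E = 9, hence x_E = 7.5.
P_E = 100 − 5·7.5 − 2·7.5 = 47.5.
Profit = (47.5 − 10)·7.5 = 281.25.

281.25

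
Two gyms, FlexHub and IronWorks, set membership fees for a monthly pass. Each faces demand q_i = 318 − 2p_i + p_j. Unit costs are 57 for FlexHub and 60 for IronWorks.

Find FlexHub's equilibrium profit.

FlexHub's profit: π = (p_{FlexHub} − 57)(318 − 2p_{FlexHub} + p_{IronWorks}).
∂π/∂p_{FlexHub} = 432 − 4p_{FlexHub} + p_{IronWorks} = 0 ⇒ p_{FlexHub} = 108 + 0.25p_{IronWorks}.
Similarly p_{IronWorks} = 109.5 + 0.25p_{FlexHub}.
Solving the two reaction functions simultaneously: (1 − (0.25)(0.25))p_{FlexHub} = 108 + 0.25·109.5, so 0.9375p_{FlexHub} = 135.375 and p_{FlexHub} = 144.4.
Then p_{IronWorks} = 109.5 + 0.25·144.4 = 145.6.
q_{FlexHub} = 318 − 2·144.4 + 145.6 = 174.8.
Profit = (144.4 − 57)·174.8 = 15277.52.

15277.52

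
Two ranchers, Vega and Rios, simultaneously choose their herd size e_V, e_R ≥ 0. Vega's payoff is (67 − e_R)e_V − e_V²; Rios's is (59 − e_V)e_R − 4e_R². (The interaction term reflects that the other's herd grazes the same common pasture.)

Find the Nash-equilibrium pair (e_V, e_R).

31.8, 3.4

Expanding Vega's payoff: 67e_V − e_Re_V − e_V².
∂π/∂e_V = 67 − e_R − 2e_V = 0, so e_V = 33.5 − 0.5e_R.
Likewise for Rios: e_R = 7.375 − 0.125e_V.
Plugging e_R into Vega's best response: e_V = 33.5 − 0.5(7.375 − 0.125e_V) ⇒ 0.9375e_V = 29.8125, so e_V = 31.8.
Then e_R = 7.375 − 0.125·31.8 = 3.4.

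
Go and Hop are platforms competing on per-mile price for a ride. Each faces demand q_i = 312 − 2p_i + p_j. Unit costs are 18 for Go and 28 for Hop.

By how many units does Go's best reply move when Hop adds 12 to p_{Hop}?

3

Go's profit: π = (p_{Go} − 18)(312 − 2p_{Go} + p_{Hop}).
∂π/∂p_{Go} = 348 − 4p_{Go} + p_{Hop} = 0 ⇒ p_{Go} = 87 + 0.25p_{Hop}.
The reaction-function slope is 0.25, so a 12-unit rise in p_{Hop} moves p_{Go} by 0.25 × 12 = 3. Go's best response rises — the actions are strategic complements.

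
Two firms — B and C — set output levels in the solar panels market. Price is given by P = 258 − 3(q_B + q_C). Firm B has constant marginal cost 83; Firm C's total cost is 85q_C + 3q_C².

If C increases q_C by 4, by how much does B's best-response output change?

-2

Firm B's profit: π = q_B(258 − 3(q_B + q_C)) − 83q_B.
∂π/∂q_B = 175 − 6q_B − 3q_C = 0, so q_B = 175/6 − 0.5q_C.
The reaction-function slope is −0.5, so a 4-unit rise in q_C moves q_B by −0.5 × 4 = −2. B's best response falls — the actions are strategic substitutes.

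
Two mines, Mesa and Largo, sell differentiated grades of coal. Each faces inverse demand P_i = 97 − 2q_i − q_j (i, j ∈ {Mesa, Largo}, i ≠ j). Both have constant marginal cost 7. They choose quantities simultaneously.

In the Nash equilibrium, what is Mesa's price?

43

Mine Mesa's profit: π = q_{Mesa}(97 − 2q_{Mesa} − q_{Largo}) − 7q_{Mesa}.
∂π/∂q_{Mesa} = 90 − 4q_{Mesa} − q_{Largo} = 0 ⇒ q_{Mesa} = 22.5 − 0.25q_{Largo}.
The game is symmetric, so in equilibrium q_{Largo} = q_{Mesa}: the reaction function gives 1.25q_{Mesa} = 22.5, hence q_{Mesa} = 18.
P_{Mesa} = 97 − 2·18 − 18 = 43.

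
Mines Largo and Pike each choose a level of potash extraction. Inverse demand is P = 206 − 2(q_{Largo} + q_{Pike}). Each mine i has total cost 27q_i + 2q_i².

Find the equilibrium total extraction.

35.8

Mine Largo's profit: π = q_{Largo}(206 − 2(q_{Largo} + q_{Pike})) − 27q_{Largo} − 2q_{Largo}².
∂π/∂q_{Largo} = 179 − 8q_{Largo} − 2q_{Pike} = 0, so q_{Largo} = 22.375 − 0.25q_{Pike}.
The game is symmetric, so in equilibrium q_{Pike} = q_{Largo}: the reaction function gives 1.25q_{Largo} = 22.375, hence q_{Largo} = 17.9.
Total extraction: 17.9 + 17.9 = 35.8.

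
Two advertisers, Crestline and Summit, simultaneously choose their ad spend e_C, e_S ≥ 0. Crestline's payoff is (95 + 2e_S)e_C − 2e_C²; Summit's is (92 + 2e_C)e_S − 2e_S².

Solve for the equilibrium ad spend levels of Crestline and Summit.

Expanding Crestline's payoff: 95e_C + 2e_Se_C − 2e_C².
∂π/∂e_C = 95 + 2e_S − 4e_C = 0, so e_C = 23.75 + 0.5e_S.
Likewise for Summit: e_S = 23 + 0.5e_C.
Plugging e_S into Crestline's best response: e_C = 23.75 + 0.5(23 + 0.5e_C) ⇒ 0.75e_C = 35.25, so e_C = 47.
Then e_S = 23 + 0.5·47 = 46.5.

47, 46.5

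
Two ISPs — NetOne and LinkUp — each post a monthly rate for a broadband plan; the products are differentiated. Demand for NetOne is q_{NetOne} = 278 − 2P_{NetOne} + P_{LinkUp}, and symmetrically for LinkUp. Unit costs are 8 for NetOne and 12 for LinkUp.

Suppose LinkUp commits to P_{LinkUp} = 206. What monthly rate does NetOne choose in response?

125

NetOne's profit: π = (P_{NetOne} − 8)(278 − 2P_{NetOne} + P_{LinkUp}).
∂π/∂P_{NetOne} = 294 − 4P_{NetOne} + P_{LinkUp} = 0 ⇒ P_{NetOne} = 73.5 + 0.25P_{LinkUp}.
At P_{LinkUp} = 206: P_{NetOne} = 73.5 + 0.25·206 = 125.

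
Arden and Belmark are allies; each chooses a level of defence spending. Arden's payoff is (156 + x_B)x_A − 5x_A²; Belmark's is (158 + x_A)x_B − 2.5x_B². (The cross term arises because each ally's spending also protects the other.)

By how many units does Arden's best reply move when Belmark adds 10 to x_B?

Expanding Arden's payoff: 156x_A + x_Bx_A − 5x_A².
∂π/∂x_A = 156 + x_B − 10x_A = 0, so x_A = 15.6 + 0.1x_B.
The reaction-function slope is 0.1, so a 10-unit rise in x_B moves x_A by 0.1 × 10 = 1. Arden's best response rises — the actions are strategic complements.

1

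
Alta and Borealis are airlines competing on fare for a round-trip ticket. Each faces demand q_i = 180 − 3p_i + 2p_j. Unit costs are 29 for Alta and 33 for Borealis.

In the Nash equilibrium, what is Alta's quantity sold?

Alta's profit: π = (p_{Alta} − 29)(180 − 3p_{Alta} + 2p_{Borealis}).
∂π/∂p_{Alta} = 267 − 6p_{Alta} + 2p_{Borealis} = 0 ⇒ p_{Alta} = 44.5 + (1/3)p_{Borealis}.
Similarly p_{Borealis} = 46.5 + (1/3)p_{Alta}.
Substituting the second reaction function into the first: p_{Alta} = 44.5 + (1/3)(46.5 + (1/3)p_{Alta}), which gives (8/9)p_{Alta} = 60 ⇒ p_{Alta} = 67.5.
Then p_{Borealis} = 46.5 + (1/3)·67.5 = 69.
q_{Alta} = 180 − 3·67.5 + 2·69 = 115.5.

115.5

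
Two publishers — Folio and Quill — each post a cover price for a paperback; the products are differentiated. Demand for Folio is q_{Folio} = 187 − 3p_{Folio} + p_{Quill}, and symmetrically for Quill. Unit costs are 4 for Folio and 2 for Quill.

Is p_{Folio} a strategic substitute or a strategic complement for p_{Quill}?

strategic complements

Folio's profit: π = (p_{Folio} − 4)(187 − 3p_{Folio} + p_{Quill}).
∂π/∂p_{Folio} = 199 − 6p_{Folio} + p_{Quill} = 0 ⇒ p_{Folio} = 199/6 + (1/6)p_{Quill}.
The best-response slope dp_{Folio}/dp_{Quill} = 1/6 > 0: the reaction function is upward-sloping, so the choices are strategic complements.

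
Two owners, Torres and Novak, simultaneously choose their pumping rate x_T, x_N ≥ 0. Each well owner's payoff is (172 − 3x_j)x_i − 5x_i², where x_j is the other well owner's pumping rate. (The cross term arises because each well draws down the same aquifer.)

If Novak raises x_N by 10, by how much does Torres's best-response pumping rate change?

-3

Torres's payoff is (172 − 3x_N)x_T − 5x_T².
∂π/∂x_T = 172 − 3x_N − 10x_T = 0, so x_T = 17.2 − 0.3x_N.
The reaction-function slope is −0.3, so a 10-unit rise in x_N moves x_T by −0.3 × 10 = −3. Torres's best response falls — the actions are strategic substitutes.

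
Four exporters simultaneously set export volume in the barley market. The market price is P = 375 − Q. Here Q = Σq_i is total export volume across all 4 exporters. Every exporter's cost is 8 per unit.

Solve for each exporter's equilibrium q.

73.4

A representative exporter's profit is π_i = q_i(375 − Q) − 8q_i, with Q = q_i + Σ_{j≠i} q_j.
First-order condition: 367 − 2q_i − Σ_{j≠i} q_j = 0.
In a symmetric equilibrium every exporter chooses the same q, so Σ_{j≠i} q_j = 3q. The condition becomes 367 − 5q = 0, giving q = 367/5 = 73.4.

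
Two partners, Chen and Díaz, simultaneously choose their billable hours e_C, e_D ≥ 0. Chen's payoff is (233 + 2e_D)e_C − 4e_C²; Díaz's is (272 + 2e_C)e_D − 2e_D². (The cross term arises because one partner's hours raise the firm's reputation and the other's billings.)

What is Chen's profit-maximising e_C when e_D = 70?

46.625

Expanding Chen's payoff: 233e_C + 2e_De_C − 4e_C².
∂π/∂e_C = 233 + 2e_D − 8e_C = 0, so e_C = 29.125 + 0.25e_D.
At e_D = 70: e_C = 29.125 + 0.25·70 = 46.625.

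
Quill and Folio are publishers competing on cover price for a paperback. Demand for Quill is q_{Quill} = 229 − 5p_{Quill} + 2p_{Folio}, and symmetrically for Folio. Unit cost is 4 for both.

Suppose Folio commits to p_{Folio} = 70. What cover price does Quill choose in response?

38.9

Quill's profit: π = (p_{Quill} − 4)(229 − 5p_{Quill} + 2p_{Folio}).
∂π/∂p_{Quill} = 249 − 10p_{Quill} + 2p_{Folio} = 0 ⇒ p_{Quill} = 24.9 + 0.2p_{Folio}.
At p_{Folio} = 70: p_{Quill} = 24.9 + 0.2·70 = 38.9.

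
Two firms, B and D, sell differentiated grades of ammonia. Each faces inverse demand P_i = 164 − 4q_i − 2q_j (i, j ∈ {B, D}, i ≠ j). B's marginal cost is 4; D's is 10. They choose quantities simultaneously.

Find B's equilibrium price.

Firm B's profit: π = q_B(164 − 4q_B − 2q_D) − 4q_B.
∂π/∂q_B = 160 − 8q_B − 2q_D = 0 ⇒ q_B = 20 − 0.25q_D.
Similarly q_D = 19.25 − 0.25q_B.
Substituting the second reaction function into the first: q_B = 20 − 0.25(19.25 − 0.25q_B), which gives 0.9375q_B = 15.1875 ⇒ q_B = 16.2.
Then q_D = 19.25 − 0.25·16.2 = 15.2.
P_B = 164 − 4·16.2 − 2·15.2 = 68.8.

68.8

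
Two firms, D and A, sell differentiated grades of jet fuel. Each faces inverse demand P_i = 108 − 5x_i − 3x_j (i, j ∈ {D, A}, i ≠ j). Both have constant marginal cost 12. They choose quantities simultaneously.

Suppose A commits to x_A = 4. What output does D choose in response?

8.4

Firm D's profit: π = x_D(108 − 5x_D − 3x_A) − 12x_D.
∂π/∂x_D = 96 − 10x_D − 3x_A = 0 ⇒ x_D = 9.6 − 0.3x_A.
At x_A = 4: x_D = 9.6 − 0.3·4 = 8.4.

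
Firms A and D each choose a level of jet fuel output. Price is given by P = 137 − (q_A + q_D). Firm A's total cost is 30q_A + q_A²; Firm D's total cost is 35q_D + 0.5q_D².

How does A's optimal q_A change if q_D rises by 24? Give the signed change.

-6

Firm A's profit: π = q_A(137 − (q_A + q_D)) − 30q_A − q_A².
∂π/∂q_A = 107 − 4q_A − q_D = 0, so q_A = 26.75 − 0.25q_D.
The reaction-function slope is −0.25, so a 24-unit rise in q_D moves q_A by −0.25 × 24 = −6. A's best response falls — the actions are strategic substitutes.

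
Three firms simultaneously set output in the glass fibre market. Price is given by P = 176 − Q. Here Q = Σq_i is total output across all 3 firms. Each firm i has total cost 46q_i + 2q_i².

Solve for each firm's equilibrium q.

16.25

A representative firm's profit is π_i = q_i(176 − Q) − 46q_i − 2q_i², with Q = q_i + Σ_{j≠i} q_j.
First-order condition: 130 − 6q_i − Σ_{j≠i} q_j = 0.
In a symmetric equilibrium every firm chooses the same q, so Σ_{j≠i} q_j = 2q. The condition becomes 130 − 8q = 0, giving q = 130/8 = 16.25.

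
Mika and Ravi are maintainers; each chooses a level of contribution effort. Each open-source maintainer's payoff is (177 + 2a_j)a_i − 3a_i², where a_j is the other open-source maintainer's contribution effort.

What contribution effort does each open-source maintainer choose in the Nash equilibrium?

Mika's payoff is (177 + 2a_R)a_M − 3a_M².
∂π/∂a_M = 177 + 2a_R − 6a_M = 0, so a_M = 29.5 + (1/3)a_R.
Setting a_M = a_R in the reaction function: a_M = 29.5 + (1/3)a_M, so a_M = 29.5 / (2/3) = 44.25.

44.25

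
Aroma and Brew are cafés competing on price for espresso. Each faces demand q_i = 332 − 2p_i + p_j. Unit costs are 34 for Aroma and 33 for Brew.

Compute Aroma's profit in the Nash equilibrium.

19681.28

Aroma's profit: π = (p_{Aroma} − 34)(332 − 2p_{Aroma} + p_{Brew}).
∂π/∂p_{Aroma} = 400 − 4p_{Aroma} + p_{Brew} = 0 ⇒ p_{Aroma} = 100 + 0.25p_{Brew}.
Similarly p_{Brew} = 99.5 + 0.25p_{Aroma}.
Solving the two reaction functions simultaneously: (1 − (0.25)(0.25))p_{Aroma} = 100 + 0.25·99.5, so 0.9375p_{Aroma} = 124.875 and p_{Aroma} = 133.2.
Then p_{Brew} = 99.5 + 0.25·133.2 = 132.8.
q_{Aroma} = 332 − 2·133.2 + 132.8 = 198.4.
Profit = (133.2 − 34)·198.4 = 19681.28.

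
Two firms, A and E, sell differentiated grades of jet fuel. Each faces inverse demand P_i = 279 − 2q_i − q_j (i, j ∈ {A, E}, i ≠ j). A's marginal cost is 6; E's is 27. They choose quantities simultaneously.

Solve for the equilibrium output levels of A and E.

Firm A's profit: π = q_A(279 − 2q_A − q_E) − 6q_A.
∂π/∂q_A = 273 − 4q_A − q_E = 0 ⇒ q_A = 68.25 − 0.25q_E.
Similarly q_E = 63 − 0.25q_A.
Substituting the second reaction function into the first: q_A = 68.25 − 0.25(63 − 0.25q_A), which gives 0.9375q_A = 52.5 ⇒ q_A = 56.
Then q_E = 63 − 0.25·56 = 49.

56, 49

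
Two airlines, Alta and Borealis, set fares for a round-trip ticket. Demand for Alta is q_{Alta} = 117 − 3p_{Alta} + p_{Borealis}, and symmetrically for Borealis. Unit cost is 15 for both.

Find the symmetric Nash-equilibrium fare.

32.4

Alta's profit: π = (p_{Alta} − 15)(117 − 3p_{Alta} + p_{Borealis}).
∂π/∂p_{Alta} = 162 − 6p_{Alta} + p_{Borealis} = 0 ⇒ p_{Alta} = 27 + (1/6)p_{Borealis}.
By symmetry p_{Borealis} = p_{Alta}; substituting into the reaction function, (5/6)p_{Alta} = 27 and p_{Alta} = 32.4.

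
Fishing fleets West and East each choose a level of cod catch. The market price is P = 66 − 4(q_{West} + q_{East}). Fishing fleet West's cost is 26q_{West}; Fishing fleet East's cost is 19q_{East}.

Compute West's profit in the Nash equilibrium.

30.25

Fishing fleet West's profit: π = q_{West}(66 − 4(q_{West} + q_{East})) − 26q_{West}.
∂π/∂q_{West} = 40 − 8q_{West} − 4q_{East} = 0, so q_{West} = 5 − 0.5q_{East}.
By the same steps for East: q_{East} = 5.875 − 0.5q_{West}.
Solving the two reaction functions simultaneously: (1 − (−0.5)(−0.5))q_{West} = 5 − 0.5·5.875, so 0.75q_{West} = 2.0625 and q_{West} = 2.75.
Then q_{East} = 5.875 − 0.5·2.75 = 4.5.
Price P = 66 − 4·7.25 = 37.
West's profit: (37 − 26)·2.75 = 30.25.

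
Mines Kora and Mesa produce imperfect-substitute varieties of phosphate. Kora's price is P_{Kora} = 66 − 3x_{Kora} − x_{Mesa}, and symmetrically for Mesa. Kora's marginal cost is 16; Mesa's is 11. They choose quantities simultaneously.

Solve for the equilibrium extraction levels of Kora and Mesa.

7, 8

Mine Kora's profit: π = x_{Kora}(66 − 3x_{Kora} − x_{Mesa}) − 16x_{Kora}.
∂π/∂x_{Kora} = 50 − 6x_{Kora} − x_{Mesa} = 0 ⇒ x_{Kora} = 25/3 − (1/6)x_{Mesa}.
Similarly x_{Mesa} = 55/6 − (1/6)x_{Kora}.
Plugging x_{Mesa} into Kora's best response: x_{Kora} = 25/3 − (1/6)(55/6 − (1/6)x_{Kora}) ⇒ (35/36)x_{Kora} = 245/36, so x_{Kora} = 7.
Then x_{Mesa} = 55/6 − (1/6)·7 = 8.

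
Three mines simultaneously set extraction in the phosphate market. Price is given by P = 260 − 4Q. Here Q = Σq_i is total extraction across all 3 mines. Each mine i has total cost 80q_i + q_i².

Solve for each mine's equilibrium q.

A representative mine's profit is π_i = q_i(260 − 4Q) − 80q_i − q_i², with Q = q_i + Σ_{j≠i} q_j.
First-order condition: 180 − 10q_i − 4Σ_{j≠i} q_j = 0.
In a symmetric equilibrium every mine chooses the same q, so Σ_{j≠i} q_j = 2q. The condition becomes 180 − 18q = 0, giving q = 180/18 = 10.

10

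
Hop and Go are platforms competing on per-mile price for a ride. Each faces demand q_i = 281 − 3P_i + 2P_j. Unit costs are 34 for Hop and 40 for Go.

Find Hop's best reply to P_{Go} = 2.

64.5

Hop's profit: π = (P_{Hop} − 34)(281 − 3P_{Hop} + 2P_{Go}).
∂π/∂P_{Hop} = 383 − 6P_{Hop} + 2P_{Go} = 0 ⇒ P_{Hop} = 383/6 + (1/3)P_{Go}.
At P_{Go} = 2: P_{Hop} = 383/6 + (1/3)·2 = 64.5.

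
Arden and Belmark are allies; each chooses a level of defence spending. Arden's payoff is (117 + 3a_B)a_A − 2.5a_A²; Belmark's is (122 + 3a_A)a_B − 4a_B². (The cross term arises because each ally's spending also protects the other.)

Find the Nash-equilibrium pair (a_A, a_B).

Expanding Arden's payoff: 117a_A + 3a_Ba_A − 2.5a_A².
∂π/∂a_A = 117 + 3a_B − 5a_A = 0, so a_A = 23.4 + 0.6a_B.
Likewise for Belmark: a_B = 15.25 + 0.375a_A.
Substituting the second reaction function into the first: a_A = 23.4 + 0.6(15.25 + 0.375a_A), which gives 0.775a_A = 32.55 ⇒ a_A = 42.
Then a_B = 15.25 + 0.375·42 = 31.

42, 31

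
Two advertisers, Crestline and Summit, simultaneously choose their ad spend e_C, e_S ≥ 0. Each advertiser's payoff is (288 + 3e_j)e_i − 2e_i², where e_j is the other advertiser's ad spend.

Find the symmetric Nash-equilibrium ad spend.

Crestline's payoff is (288 + 3e_S)e_C − 2e_C².
∂π/∂e_C = 288 + 3e_S − 4e_C = 0, so e_C = 72 + 0.75e_S.
Setting e_C = e_S in the reaction function: e_C = 72 + 0.75e_C, so e_C = 72 / 0.25 = 288.

288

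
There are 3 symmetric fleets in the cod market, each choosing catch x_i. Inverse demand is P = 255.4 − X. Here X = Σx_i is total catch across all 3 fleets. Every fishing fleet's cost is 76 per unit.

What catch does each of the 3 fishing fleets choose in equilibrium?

44.85

A representative fishing fleet's profit is π_i = x_i(255.4 − X) − 76x_i, with X = x_i + Σ_{j≠i} x_j.
First-order condition: 179.4 − 2x_i − Σ_{j≠i} x_j = 0.
In a symmetric equilibrium every fishing fleet chooses the same x, so Σ_{j≠i} x_j = 2x. The condition becomes 179.4 − 4x = 0, giving x = 179.4/4 = 44.85.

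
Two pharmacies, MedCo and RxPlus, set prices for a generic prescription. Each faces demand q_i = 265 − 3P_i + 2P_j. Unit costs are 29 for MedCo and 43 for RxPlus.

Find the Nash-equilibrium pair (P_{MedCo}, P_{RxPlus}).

90.625, 95.875

MedCo's profit: π = (P_{MedCo} − 29)(265 − 3P_{MedCo} + 2P_{RxPlus}).
∂π/∂P_{MedCo} = 352 − 6P_{MedCo} + 2P_{RxPlus} = 0 ⇒ P_{MedCo} = 176/3 + (1/3)P_{RxPlus}.
Similarly P_{RxPlus} = 197/3 + (1/3)P_{MedCo}.
Substituting the second reaction function into the first: P_{MedCo} = 176/3 + (1/3)(197/3 + (1/3)P_{MedCo}), which gives (8/9)P_{MedCo} = 725/9 ⇒ P_{MedCo} = 90.625.
Then P_{RxPlus} = 197/3 + (1/3)·90.625 = 95.875.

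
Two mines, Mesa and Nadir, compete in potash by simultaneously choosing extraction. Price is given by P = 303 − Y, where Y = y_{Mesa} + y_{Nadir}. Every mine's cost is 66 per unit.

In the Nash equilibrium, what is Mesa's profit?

6241

Mine Mesa's profit: π = y_{Mesa}(303 − (y_{Mesa} + y_{Nadir})) − 66y_{Mesa}.
∂π/∂y_{Mesa} = 237 − 2y_{Mesa} − y_{Nadir} = 0, so y_{Mesa} = 118.5 − 0.5y_{Nadir}.
Setting y_{Mesa} = y_{Nadir} in the reaction function: y_{Mesa} = 118.5 − 0.5y_{Mesa}, so y_{Mesa} = 118.5 / 1.5 = 79.
Price P = 303 − 158 = 145.
Mesa's profit: (145 − 66)·79 = 6241.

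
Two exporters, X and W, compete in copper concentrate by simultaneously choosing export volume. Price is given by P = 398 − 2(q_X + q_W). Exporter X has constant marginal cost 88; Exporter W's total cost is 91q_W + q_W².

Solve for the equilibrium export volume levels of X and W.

Exporter X's profit: π = q_X(398 − 2(q_X + q_W)) − 88q_X.
∂π/∂q_X = 310 − 4q_X − 2q_W = 0, so q_X = 77.5 − 0.5q_W.
For W: ∂π/∂q_W = 307 − 6q_W − 2q_X = 0 ⇒ q_W = 307/6 − (1/3)q_X.
Plugging q_W into X's best response: q_X = 77.5 − 0.5(307/6 − (1/3)q_X) ⇒ (5/6)q_X = 623/12, so q_X = 62.3.
Then q_W = 307/6 − (1/3)·62.3 = 30.4.

62.3, 30.4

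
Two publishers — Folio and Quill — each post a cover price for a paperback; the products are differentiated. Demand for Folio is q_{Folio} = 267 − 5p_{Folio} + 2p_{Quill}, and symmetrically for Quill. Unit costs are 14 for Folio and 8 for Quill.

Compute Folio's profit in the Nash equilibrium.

Folio's profit: π = (p_{Folio} − 14)(267 − 5p_{Folio} + 2p_{Quill}).
∂π/∂p_{Folio} = 337 − 10p_{Folio} + 2p_{Quill} = 0 ⇒ p_{Folio} = 33.7 + 0.2p_{Quill}.
Similarly p_{Quill} = 30.7 + 0.2p_{Folio}.
Substituting the second reaction function into the first: p_{Folio} = 33.7 + 0.2(30.7 + 0.2p_{Folio}), which gives 0.96p_{Folio} = 39.84 ⇒ p_{Folio} = 41.5.
Then p_{Quill} = 30.7 + 0.2·41.5 = 39.
q_{Folio} = 267 − 5·41.5 + 2·39 = 137.5.
Profit = (41.5 − 14)·137.5 = 3781.25.

3781.25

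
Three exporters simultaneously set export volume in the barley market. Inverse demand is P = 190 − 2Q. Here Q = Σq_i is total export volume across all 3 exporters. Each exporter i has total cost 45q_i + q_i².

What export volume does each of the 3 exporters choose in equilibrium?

A representative exporter's profit is π_i = q_i(190 − 2Q) − 45q_i − q_i², with Q = q_i + Σ_{j≠i} q_j.
First-order condition: 145 − 6q_i − 2Σ_{j≠i} q_j = 0.
In a symmetric equilibrium every exporter chooses the same q, so Σ_{j≠i} q_j = 2q. The condition becomes 145 − 10q = 0, giving q = 145/10 = 14.5.

14.5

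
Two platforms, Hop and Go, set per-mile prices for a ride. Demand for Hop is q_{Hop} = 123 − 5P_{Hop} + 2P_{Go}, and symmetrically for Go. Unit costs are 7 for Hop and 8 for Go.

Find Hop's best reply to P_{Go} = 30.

Hop's profit: π = (P_{Hop} − 7)(123 − 5P_{Hop} + 2P_{Go}).
∂π/∂P_{Hop} = 158 − 10P_{Hop} + 2P_{Go} = 0 ⇒ P_{Hop} = 15.8 + 0.2P_{Go}.
At P_{Go} = 30: P_{Hop} = 15.8 + 0.2·30 = 21.8.

21.8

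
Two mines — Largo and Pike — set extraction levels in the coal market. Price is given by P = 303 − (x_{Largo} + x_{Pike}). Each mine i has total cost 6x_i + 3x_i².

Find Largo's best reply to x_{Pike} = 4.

36.625

Mine Largo's profit: π = x_{Largo}(303 − (x_{Largo} + x_{Pike})) − 6x_{Largo} − 3x_{Largo}².
∂π/∂x_{Largo} = 297 − 8x_{Largo} − x_{Pike} = 0, so x_{Largo} = 37.125 − 0.125x_{Pike}.
At x_{Pike} = 4: x_{Largo} = 37.125 − 0.125·4 = 36.625.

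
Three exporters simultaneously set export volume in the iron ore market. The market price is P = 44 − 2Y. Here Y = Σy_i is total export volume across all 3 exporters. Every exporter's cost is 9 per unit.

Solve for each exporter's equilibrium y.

4.375

A representative exporter's profit is π_i = y_i(44 − 2Y) − 9y_i, with Y = y_i + Σ_{j≠i} y_j.
First-order condition: 35 − 4y_i − 2Σ_{j≠i} y_j = 0.
In a symmetric equilibrium every exporter chooses the same y, so Σ_{j≠i} y_j = 2y. The condition becomes 35 − 8y = 0, giving y = 35/8 = 4.375.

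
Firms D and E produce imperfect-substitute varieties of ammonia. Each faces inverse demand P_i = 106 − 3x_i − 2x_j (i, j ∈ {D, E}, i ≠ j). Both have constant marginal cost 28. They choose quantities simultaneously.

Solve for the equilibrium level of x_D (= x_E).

Firm D's profit: π = x_D(106 − 3x_D − 2x_E) − 28x_D.
∂π/∂x_D = 78 − 6x_D − 2x_E = 0 ⇒ x_D = 13 − (1/3)x_E.
The game is symmetric, so in equilibrium x_E = x_D: the reaction function gives (4/3)x_D = 13, hence x_D = 9.75.

9.75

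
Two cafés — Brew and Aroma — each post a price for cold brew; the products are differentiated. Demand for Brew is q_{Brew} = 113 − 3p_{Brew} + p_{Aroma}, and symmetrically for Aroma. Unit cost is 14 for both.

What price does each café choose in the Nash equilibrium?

31

Brew's profit: π = (p_{Brew} − 14)(113 − 3p_{Brew} + p_{Aroma}).
∂π/∂p_{Brew} = 155 − 6p_{Brew} + p_{Aroma} = 0 ⇒ p_{Brew} = 155/6 + (1/6)p_{Aroma}.
Setting p_{Brew} = p_{Aroma} in the reaction function: p_{Brew} = 155/6 + (1/6)p_{Brew}, so p_{Brew} = (155/6) / (5/6) = 31.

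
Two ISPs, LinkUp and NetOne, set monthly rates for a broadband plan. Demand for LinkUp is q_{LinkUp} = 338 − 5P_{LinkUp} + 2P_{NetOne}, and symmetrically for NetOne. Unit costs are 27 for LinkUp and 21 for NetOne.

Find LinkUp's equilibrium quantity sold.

LinkUp's profit: π = (P_{LinkUp} − 27)(338 − 5P_{LinkUp} + 2P_{NetOne}).
∂π/∂P_{LinkUp} = 473 − 10P_{LinkUp} + 2P_{NetOne} = 0 ⇒ P_{LinkUp} = 47.3 + 0.2P_{NetOne}.
Similarly P_{NetOne} = 44.3 + 0.2P_{LinkUp}.
Solving the two reaction functions simultaneously: (1 − (0.2)(0.2))P_{LinkUp} = 47.3 + 0.2·44.3, so 0.96P_{LinkUp} = 56.16 and P_{LinkUp} = 58.5.
Then P_{NetOne} = 44.3 + 0.2·58.5 = 56.
q_{LinkUp} = 338 − 5·58.5 + 2·56 = 157.5.

157.5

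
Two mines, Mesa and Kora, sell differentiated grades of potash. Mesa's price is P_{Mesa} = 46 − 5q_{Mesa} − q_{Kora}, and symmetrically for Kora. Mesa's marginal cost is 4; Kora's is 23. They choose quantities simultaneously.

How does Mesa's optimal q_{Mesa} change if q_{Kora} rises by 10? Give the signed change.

Mine Mesa's profit: π = q_{Mesa}(46 − 5q_{Mesa} − q_{Kora}) − 4q_{Mesa}.
∂π/∂q_{Mesa} = 42 − 10q_{Mesa} − q_{Kora} = 0 ⇒ q_{Mesa} = 4.2 − 0.1q_{Kora}.
The reaction-function slope is −0.1, so a 10-unit rise in q_{Kora} moves q_{Mesa} by −0.1 × 10 = −1. Mesa's best response falls — the actions are strategic substitutes.

-1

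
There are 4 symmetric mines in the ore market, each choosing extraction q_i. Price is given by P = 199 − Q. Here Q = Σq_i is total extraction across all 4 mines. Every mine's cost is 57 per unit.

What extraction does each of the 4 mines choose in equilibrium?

A representative mine's profit is π_i = q_i(199 − Q) − 57q_i, with Q = q_i + Σ_{j≠i} q_j.
First-order condition: 142 − 2q_i − Σ_{j≠i} q_j = 0.
With identical mines, set every q_j = q: then 142 − 2q − 3q = 0, i.e. q = 142/5 = 28.4.

28.4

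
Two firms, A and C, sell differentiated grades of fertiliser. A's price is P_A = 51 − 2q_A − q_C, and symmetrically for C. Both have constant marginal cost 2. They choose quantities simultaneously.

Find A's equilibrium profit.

Firm A's profit: π = q_A(51 − 2q_A − q_C) − 2q_A.
∂π/∂q_A = 49 − 4q_A − q_C = 0 ⇒ q_A = 12.25 − 0.25q_C.
The game is symmetric, so in equilibrium q_C = q_A: the reaction function gives 1.25q_A = 12.25, hence q_A = 9.8.
P_A = 51 − 2·9.8 − 9.8 = 21.6.
Profit = (21.6 − 2)·9.8 = 192.08.

192.08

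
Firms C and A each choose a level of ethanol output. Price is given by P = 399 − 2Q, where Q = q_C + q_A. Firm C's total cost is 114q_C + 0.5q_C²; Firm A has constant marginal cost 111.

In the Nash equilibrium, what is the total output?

Firm C's profit: π = q_C(399 − 2(q_C + q_A)) − 114q_C − 0.5q_C².
∂π/∂q_C = 285 − 5q_C − 2q_A = 0, so q_C = 57 − 0.4q_A.
For A: ∂π/∂q_A = 288 − 4q_A − 2q_C = 0 ⇒ q_A = 72 − 0.5q_C.
Solving the two reaction functions simultaneously: (1 − (−0.4)(−0.5))q_C = 57 − 0.4·72, so 0.8q_C = 28.2 and q_C = 35.25.
Then q_A = 72 − 0.5·35.25 = 54.375.
Total output: 35.25 + 54.375 = 89.625.

89.625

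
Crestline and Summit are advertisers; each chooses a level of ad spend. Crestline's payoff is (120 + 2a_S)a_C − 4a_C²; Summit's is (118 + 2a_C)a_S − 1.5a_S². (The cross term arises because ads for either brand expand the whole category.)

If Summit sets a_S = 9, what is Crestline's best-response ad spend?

Expanding Crestline's payoff: 120a_C + 2a_Sa_C − 4a_C².
∂π/∂a_C = 120 + 2a_S − 8a_C = 0, so a_C = 15 + 0.25a_S.
At a_S = 9: a_C = 15 + 0.25·9 = 17.25.

17.25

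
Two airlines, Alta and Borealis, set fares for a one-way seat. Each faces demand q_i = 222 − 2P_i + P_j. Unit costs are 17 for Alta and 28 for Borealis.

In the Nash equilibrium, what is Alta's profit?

Alta's profit: π = (P_{Alta} − 17)(222 − 2P_{Alta} + P_{Borealis}).
∂π/∂P_{Alta} = 256 − 4P_{Alta} + P_{Borealis} = 0 ⇒ P_{Alta} = 64 + 0.25P_{Borealis}.
Similarly P_{Borealis} = 69.5 + 0.25P_{Alta}.
Plugging P_{Borealis} into Alta's best response: P_{Alta} = 64 + 0.25(69.5 + 0.25P_{Alta}) ⇒ 0.9375P_{Alta} = 81.375, so P_{Alta} = 86.8.
Then P_{Borealis} = 69.5 + 0.25·86.8 = 91.2.
q_{Alta} = 222 − 2·86.8 + 91.2 = 139.6.
Profit = (86.8 − 17)·139.6 = 9744.08.

9744.08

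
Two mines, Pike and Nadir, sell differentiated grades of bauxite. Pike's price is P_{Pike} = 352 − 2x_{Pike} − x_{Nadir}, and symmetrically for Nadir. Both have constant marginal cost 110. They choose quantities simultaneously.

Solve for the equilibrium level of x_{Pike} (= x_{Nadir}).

48.4

Mine Pike's profit: π = x_{Pike}(352 − 2x_{Pike} − x_{Nadir}) − 110x_{Pike}.
∂π/∂x_{Pike} = 242 − 4x_{Pike} − x_{Nadir} = 0 ⇒ x_{Pike} = 60.5 − 0.25x_{Nadir}.
The game is symmetric, so in equilibrium x_{Nadir} = x_{Pike}: the reaction function gives 1.25x_{Pike} = 60.5, hence x_{Pike} = 48.4.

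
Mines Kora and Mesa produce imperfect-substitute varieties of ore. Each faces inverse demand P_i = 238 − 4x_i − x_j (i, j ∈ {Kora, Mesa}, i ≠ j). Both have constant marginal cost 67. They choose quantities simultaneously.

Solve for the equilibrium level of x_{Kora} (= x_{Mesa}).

19

Mine Kora's profit: π = x_{Kora}(238 − 4x_{Kora} − x_{Mesa}) − 67x_{Kora}.
∂π/∂x_{Kora} = 171 − 8x_{Kora} − x_{Mesa} = 0 ⇒ x_{Kora} = 21.375 − 0.125x_{Mesa}.
Setting x_{Kora} = x_{Mesa} in the reaction function: x_{Kora} = 21.375 − 0.125x_{Kora}, so x_{Kora} = 21.375 / 1.125 = 19.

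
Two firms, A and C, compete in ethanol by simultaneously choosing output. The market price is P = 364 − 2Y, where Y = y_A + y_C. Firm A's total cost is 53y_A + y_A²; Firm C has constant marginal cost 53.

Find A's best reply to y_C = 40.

Firm A's profit: π = y_A(364 − 2(y_A + y_C)) − 53y_A − y_A².
∂π/∂y_A = 311 − 6y_A − 2y_C = 0, so y_A = 311/6 − (1/3)y_C.
At y_C = 40: y_A = 311/6 − (1/3)·40 = 38.5.

38.5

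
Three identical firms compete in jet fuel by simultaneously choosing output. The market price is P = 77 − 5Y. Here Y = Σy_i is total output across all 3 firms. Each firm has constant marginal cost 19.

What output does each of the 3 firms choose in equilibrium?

2.9

A representative firm's profit is π_i = y_i(77 − 5Y) − 19y_i, with Y = y_i + Σ_{j≠i} y_j.
First-order condition: 58 − 10y_i − 5Σ_{j≠i} y_j = 0.
In a symmetric equilibrium every firm chooses the same y, so Σ_{j≠i} y_j = 2y. The condition becomes 58 − 20y = 0, giving y = 58/20 = 2.9.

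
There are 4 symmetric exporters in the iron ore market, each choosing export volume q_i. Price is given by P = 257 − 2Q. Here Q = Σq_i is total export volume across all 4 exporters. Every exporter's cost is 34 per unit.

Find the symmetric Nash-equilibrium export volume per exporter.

22.3

A representative exporter's profit is π_i = q_i(257 − 2Q) − 34q_i, with Q = q_i + Σ_{j≠i} q_j.
First-order condition: 223 − 4q_i − 2Σ_{j≠i} q_j = 0.
In a symmetric equilibrium every exporter chooses the same q, so Σ_{j≠i} q_j = 3q. The condition becomes 223 − 10q = 0, giving q = 223/10 = 22.3.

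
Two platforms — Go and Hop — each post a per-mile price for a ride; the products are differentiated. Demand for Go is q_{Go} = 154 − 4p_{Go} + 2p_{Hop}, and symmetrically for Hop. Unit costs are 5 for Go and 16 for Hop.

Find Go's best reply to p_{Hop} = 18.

Go's profit: π = (p_{Go} − 5)(154 − 4p_{Go} + 2p_{Hop}).
∂π/∂p_{Go} = 174 − 8p_{Go} + 2p_{Hop} = 0 ⇒ p_{Go} = 21.75 + 0.25p_{Hop}.
At p_{Hop} = 18: p_{Go} = 21.75 + 0.25·18 = 26.25.

26.25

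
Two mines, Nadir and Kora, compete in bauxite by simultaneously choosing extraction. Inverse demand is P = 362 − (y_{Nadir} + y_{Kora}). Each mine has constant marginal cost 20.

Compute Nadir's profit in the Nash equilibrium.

12996

Mine Nadir's profit: π = y_{Nadir}(362 − (y_{Nadir} + y_{Kora})) − 20y_{Nadir}.
∂π/∂y_{Nadir} = 342 − 2y_{Nadir} − y_{Kora} = 0, so y_{Nadir} = 171 − 0.5y_{Kora}.
The game is symmetric, so in equilibrium y_{Kora} = y_{Nadir}: the reaction function gives 1.5y_{Nadir} = 171, hence y_{Nadir} = 114.
Price P = 362 − 228 = 134.
Nadir's profit: (134 − 20)·114 = 12996.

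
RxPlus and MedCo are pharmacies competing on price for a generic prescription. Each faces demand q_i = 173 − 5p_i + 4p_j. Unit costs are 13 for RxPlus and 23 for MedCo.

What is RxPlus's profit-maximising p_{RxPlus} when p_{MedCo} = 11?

28.2

RxPlus's profit: π = (p_{RxPlus} − 13)(173 − 5p_{RxPlus} + 4p_{MedCo}).
∂π/∂p_{RxPlus} = 238 − 10p_{RxPlus} + 4p_{MedCo} = 0 ⇒ p_{RxPlus} = 23.8 + 0.4p_{MedCo}.
At p_{MedCo} = 11: p_{RxPlus} = 23.8 + 0.4·11 = 28.2.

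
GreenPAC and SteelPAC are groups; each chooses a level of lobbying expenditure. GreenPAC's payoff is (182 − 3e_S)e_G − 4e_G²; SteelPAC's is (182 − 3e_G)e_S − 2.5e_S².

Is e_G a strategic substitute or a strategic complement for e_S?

Expanding GreenPAC's payoff: 182e_G − 3e_Se_G − 4e_G².
∂π/∂e_G = 182 − 3e_S − 8e_G = 0, so e_G = 22.75 − 0.375e_S.
The best-response slope de_G/de_S = −0.375 < 0: the reaction function is downward-sloping, so the choices are strategic substitutes.

strategic substitutes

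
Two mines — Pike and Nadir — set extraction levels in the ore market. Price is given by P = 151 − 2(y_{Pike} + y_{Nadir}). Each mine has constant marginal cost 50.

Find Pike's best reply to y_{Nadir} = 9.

20.75

Mine Pike's profit: π = y_{Pike}(151 − 2(y_{Pike} + y_{Nadir})) − 50y_{Pike}.
∂π/∂y_{Pike} = 101 − 4y_{Pike} − 2y_{Nadir} = 0, so y_{Pike} = 25.25 − 0.5y_{Nadir}.
At y_{Nadir} = 9: y_{Pike} = 25.25 − 0.5·9 = 20.75.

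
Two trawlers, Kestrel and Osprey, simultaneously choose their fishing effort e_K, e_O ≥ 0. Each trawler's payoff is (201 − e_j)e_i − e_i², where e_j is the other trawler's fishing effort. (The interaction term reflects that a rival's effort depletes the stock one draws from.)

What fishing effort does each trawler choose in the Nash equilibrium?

Kestrel's payoff is (201 − e_O)e_K − e_K².
∂π/∂e_K = 201 − e_O − 2e_K = 0, so e_K = 100.5 − 0.5e_O.
The game is symmetric, so in equilibrium e_O = e_K: the reaction function gives 1.5e_K = 100.5, hence e_K = 67.

67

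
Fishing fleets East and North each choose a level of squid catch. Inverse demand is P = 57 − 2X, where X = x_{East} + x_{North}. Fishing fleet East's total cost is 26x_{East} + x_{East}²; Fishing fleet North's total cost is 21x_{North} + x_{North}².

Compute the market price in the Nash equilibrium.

40.25

Fishing fleet East's profit: π = x_{East}(57 − 2(x_{East} + x_{North})) − 26x_{East} − x_{East}².
∂π/∂x_{East} = 31 − 6x_{East} − 2x_{North} = 0, so x_{East} = 31/6 − (1/3)x_{North}.
By the same steps for North: x_{North} = 6 − (1/3)x_{East}.
Plugging x_{North} into East's best response: x_{East} = 31/6 − (1/3)(6 − (1/3)x_{East}) ⇒ (8/9)x_{East} = 19/6, so x_{East} = 3.5625.
Then x_{North} = 6 − (1/3)·3.5625 = 4.8125.
Equilibrium price: P = 57 − 2·8.375 = 40.25.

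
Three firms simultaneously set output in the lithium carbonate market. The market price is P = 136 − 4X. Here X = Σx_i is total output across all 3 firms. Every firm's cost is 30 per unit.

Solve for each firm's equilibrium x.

6.625

A representative firm's profit is π_i = x_i(136 − 4X) − 30x_i, with X = x_i + Σ_{j≠i} x_j.
First-order condition: 106 − 8x_i − 4Σ_{j≠i} x_j = 0.
In a symmetric equilibrium every firm chooses the same x, so Σ_{j≠i} x_j = 2x. The condition becomes 106 − 16x = 0, giving x = 106/16 = 6.625.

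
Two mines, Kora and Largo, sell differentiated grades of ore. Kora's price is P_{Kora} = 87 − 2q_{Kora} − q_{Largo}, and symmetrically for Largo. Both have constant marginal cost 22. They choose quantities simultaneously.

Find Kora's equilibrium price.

Mine Kora's profit: π = q_{Kora}(87 − 2q_{Kora} − q_{Largo}) − 22q_{Kora}.
∂π/∂q_{Kora} = 65 − 4q_{Kora} − q_{Largo} = 0 ⇒ q_{Kora} = 16.25 − 0.25q_{Largo}.
The game is symmetric, so in equilibrium q_{Largo} = q_{Kora}: the reaction function gives 1.25q_{Kora} = 16.25, hence q_{Kora} = 13.
P_{Kora} = 87 − 2·13 − 13 = 48.

48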